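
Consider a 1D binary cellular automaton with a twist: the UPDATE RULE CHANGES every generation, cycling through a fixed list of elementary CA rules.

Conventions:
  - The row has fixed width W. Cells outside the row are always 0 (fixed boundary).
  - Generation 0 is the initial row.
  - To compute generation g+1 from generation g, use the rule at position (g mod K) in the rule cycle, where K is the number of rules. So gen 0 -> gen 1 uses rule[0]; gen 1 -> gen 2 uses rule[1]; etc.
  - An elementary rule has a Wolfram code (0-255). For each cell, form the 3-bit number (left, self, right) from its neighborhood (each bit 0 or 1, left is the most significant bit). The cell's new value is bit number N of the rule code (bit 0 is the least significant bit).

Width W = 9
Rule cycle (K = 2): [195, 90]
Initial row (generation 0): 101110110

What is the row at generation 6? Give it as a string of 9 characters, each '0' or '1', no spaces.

Gen 0: 101110110
Gen 1 (rule 195): 000110010
Gen 2 (rule 90): 001111101
Gen 3 (rule 195): 110111100
Gen 4 (rule 90): 110100110
Gen 5 (rule 195): 010001010
Gen 6 (rule 90): 101010001

Answer: 101010001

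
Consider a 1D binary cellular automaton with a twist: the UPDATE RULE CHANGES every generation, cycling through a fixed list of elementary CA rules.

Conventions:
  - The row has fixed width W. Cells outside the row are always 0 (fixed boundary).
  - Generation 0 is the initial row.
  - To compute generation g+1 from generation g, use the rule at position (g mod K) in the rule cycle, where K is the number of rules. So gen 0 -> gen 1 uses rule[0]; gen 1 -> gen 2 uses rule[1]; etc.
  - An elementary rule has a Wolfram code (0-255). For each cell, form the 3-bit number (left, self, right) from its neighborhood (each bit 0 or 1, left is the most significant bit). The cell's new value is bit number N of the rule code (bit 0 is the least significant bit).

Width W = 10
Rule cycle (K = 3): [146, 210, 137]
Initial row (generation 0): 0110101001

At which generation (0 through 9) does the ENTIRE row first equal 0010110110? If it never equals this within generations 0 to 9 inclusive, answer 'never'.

Answer: 7

Derivation:
Gen 0: 0110101001
Gen 1 (rule 146): 1000000110
Gen 2 (rule 210): 0100001011
Gen 3 (rule 137): 0001100010
Gen 4 (rule 146): 0010010101
Gen 5 (rule 210): 0101100000
Gen 6 (rule 137): 0001001111
Gen 7 (rule 146): 0010110110
Gen 8 (rule 210): 0100010011
Gen 9 (rule 137): 0001000010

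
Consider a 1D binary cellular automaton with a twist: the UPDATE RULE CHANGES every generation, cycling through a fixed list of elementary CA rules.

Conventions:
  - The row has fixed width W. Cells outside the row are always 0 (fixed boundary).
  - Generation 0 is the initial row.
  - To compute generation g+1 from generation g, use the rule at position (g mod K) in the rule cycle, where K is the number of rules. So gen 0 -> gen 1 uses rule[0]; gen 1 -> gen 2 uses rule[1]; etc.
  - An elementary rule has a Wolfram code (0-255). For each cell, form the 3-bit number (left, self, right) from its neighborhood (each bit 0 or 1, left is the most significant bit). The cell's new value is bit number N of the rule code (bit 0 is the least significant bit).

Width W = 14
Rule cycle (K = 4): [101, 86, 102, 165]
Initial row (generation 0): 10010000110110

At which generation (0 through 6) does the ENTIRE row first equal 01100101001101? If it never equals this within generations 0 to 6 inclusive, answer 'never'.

Gen 0: 10010000110110
Gen 1 (rule 101): 10010110011010
Gen 2 (rule 86): 11110011101011
Gen 3 (rule 102): 00010100111101
Gen 4 (rule 165): 11011100011011
Gen 5 (rule 101): 01100101001101
Gen 6 (rule 86): 10111101110101

Answer: 5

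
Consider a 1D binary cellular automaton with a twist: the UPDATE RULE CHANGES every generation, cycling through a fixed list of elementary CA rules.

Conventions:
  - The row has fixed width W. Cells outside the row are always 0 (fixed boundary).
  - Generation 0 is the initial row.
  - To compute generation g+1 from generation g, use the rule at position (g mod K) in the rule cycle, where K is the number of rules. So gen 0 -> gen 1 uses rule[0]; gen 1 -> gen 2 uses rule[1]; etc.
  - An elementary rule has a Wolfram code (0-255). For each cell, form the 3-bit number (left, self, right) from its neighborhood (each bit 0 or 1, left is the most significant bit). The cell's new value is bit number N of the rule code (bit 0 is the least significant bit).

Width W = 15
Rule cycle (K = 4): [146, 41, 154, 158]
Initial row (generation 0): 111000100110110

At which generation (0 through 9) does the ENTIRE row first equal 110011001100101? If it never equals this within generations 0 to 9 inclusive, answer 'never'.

Gen 0: 111000100110110
Gen 1 (rule 146): 010101011000001
Gen 2 (rule 41): 001010110011100
Gen 3 (rule 154): 010000101111010
Gen 4 (rule 158): 111001101110011
Gen 5 (rule 146): 010110000101100
Gen 6 (rule 41): 001100110011001
Gen 7 (rule 154): 011011101110110
Gen 8 (rule 158): 110011001100101
Gen 9 (rule 146): 001100110011000

Answer: 8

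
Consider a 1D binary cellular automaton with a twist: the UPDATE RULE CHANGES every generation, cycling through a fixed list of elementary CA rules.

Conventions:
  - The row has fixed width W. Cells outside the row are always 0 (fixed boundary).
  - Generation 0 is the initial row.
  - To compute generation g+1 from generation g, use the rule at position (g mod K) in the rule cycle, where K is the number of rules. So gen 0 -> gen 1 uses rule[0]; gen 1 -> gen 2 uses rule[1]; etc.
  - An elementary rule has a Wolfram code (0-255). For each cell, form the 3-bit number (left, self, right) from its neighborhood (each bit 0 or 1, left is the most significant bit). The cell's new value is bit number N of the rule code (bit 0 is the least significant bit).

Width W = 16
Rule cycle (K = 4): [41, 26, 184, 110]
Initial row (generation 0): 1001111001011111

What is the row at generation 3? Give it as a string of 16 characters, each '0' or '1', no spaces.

Answer: 0001010001010100

Derivation:
Gen 0: 1001111001011111
Gen 1 (rule 41): 0001000000110000
Gen 2 (rule 26): 0010100001101000
Gen 3 (rule 184): 0001010001010100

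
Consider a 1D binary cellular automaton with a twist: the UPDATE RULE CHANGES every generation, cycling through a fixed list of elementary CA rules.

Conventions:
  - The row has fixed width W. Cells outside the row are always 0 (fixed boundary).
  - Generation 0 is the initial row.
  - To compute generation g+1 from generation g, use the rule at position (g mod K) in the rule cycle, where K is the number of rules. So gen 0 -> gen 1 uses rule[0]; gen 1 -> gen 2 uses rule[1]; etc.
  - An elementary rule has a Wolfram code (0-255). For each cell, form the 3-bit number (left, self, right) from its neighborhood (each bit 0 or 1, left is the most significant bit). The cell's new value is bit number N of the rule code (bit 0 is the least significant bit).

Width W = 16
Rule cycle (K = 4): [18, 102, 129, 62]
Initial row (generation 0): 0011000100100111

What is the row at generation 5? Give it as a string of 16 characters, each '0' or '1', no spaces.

Answer: 0010011010001001

Derivation:
Gen 0: 0011000100100111
Gen 1 (rule 18): 0100101011011000
Gen 2 (rule 102): 1101111101101000
Gen 3 (rule 129): 0000111000000011
Gen 4 (rule 62): 0001100100000110
Gen 5 (rule 18): 0010011010001001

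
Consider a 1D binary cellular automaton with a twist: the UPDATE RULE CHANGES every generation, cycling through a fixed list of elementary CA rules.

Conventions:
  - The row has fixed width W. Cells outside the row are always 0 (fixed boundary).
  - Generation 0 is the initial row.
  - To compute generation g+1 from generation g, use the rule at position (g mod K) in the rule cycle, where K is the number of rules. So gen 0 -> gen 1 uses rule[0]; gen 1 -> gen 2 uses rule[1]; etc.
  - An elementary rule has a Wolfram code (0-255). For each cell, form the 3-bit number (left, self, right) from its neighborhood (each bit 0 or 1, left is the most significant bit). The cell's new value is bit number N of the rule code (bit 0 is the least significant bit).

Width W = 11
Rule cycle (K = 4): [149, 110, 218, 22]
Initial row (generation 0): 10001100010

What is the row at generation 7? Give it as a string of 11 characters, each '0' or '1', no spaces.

Answer: 11110000010

Derivation:
Gen 0: 10001100010
Gen 1 (rule 149): 11100011011
Gen 2 (rule 110): 10100111111
Gen 3 (rule 218): 00011111111
Gen 4 (rule 22): 00100000000
Gen 5 (rule 149): 10111111111
Gen 6 (rule 110): 11100000001
Gen 7 (rule 218): 11110000010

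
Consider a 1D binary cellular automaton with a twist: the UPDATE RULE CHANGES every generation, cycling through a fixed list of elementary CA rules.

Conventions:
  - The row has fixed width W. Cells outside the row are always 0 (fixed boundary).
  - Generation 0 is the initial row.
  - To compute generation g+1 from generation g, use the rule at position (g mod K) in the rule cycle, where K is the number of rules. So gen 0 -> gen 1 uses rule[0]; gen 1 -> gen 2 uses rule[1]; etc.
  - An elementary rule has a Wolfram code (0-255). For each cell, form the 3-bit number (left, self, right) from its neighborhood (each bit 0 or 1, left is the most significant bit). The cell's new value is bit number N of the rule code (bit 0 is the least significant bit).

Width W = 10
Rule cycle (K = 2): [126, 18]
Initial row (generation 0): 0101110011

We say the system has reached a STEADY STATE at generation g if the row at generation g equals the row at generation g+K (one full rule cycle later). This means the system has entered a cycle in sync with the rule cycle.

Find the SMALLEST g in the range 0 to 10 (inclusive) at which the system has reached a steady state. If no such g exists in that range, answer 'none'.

Answer: 2

Derivation:
Gen 0: 0101110011
Gen 1 (rule 126): 1111011111
Gen 2 (rule 18): 0000000000
Gen 3 (rule 126): 0000000000
Gen 4 (rule 18): 0000000000
Gen 5 (rule 126): 0000000000
Gen 6 (rule 18): 0000000000
Gen 7 (rule 126): 0000000000
Gen 8 (rule 18): 0000000000
Gen 9 (rule 126): 0000000000
Gen 10 (rule 18): 0000000000
Gen 11 (rule 126): 0000000000
Gen 12 (rule 18): 0000000000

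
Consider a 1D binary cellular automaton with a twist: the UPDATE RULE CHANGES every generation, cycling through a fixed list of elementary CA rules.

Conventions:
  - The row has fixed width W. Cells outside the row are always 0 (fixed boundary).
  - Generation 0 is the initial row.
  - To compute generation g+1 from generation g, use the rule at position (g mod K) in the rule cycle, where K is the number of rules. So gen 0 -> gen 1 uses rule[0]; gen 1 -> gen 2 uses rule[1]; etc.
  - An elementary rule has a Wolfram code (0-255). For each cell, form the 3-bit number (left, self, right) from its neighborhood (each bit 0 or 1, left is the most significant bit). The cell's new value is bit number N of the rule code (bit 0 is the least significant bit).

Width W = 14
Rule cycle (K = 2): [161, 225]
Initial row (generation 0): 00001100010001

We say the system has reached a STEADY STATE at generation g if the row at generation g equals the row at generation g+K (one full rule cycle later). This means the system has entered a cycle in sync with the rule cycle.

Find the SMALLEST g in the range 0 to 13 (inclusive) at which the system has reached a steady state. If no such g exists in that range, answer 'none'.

Gen 0: 00001100010001
Gen 1 (rule 161): 11100001000100
Gen 2 (rule 225): 01101100010001
Gen 3 (rule 161): 00010001000100
Gen 4 (rule 225): 11000100010001
Gen 5 (rule 161): 00010001000100
Gen 6 (rule 225): 11000100010001
Gen 7 (rule 161): 00010001000100
Gen 8 (rule 225): 11000100010001
Gen 9 (rule 161): 00010001000100
Gen 10 (rule 225): 11000100010001
Gen 11 (rule 161): 00010001000100
Gen 12 (rule 225): 11000100010001
Gen 13 (rule 161): 00010001000100
Gen 14 (rule 225): 11000100010001
Gen 15 (rule 161): 00010001000100

Answer: 3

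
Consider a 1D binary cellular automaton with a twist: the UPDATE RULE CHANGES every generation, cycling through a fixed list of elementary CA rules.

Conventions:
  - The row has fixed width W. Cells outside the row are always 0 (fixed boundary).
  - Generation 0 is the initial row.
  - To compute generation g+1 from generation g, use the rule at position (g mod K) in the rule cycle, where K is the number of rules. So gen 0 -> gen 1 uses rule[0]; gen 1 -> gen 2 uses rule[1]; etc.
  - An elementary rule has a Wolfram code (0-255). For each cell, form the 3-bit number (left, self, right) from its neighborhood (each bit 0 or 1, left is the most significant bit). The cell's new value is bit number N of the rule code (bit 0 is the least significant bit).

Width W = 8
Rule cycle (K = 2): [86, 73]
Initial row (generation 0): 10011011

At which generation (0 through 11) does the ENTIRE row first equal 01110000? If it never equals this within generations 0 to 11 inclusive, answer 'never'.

Answer: never

Derivation:
Gen 0: 10011011
Gen 1 (rule 86): 11101001
Gen 2 (rule 73): 10100000
Gen 3 (rule 86): 10110000
Gen 4 (rule 73): 00110111
Gen 5 (rule 86): 01010001
Gen 6 (rule 73): 00000100
Gen 7 (rule 86): 00001110
Gen 8 (rule 73): 11101010
Gen 9 (rule 86): 00101011
Gen 10 (rule 73): 10000011
Gen 11 (rule 86): 11000101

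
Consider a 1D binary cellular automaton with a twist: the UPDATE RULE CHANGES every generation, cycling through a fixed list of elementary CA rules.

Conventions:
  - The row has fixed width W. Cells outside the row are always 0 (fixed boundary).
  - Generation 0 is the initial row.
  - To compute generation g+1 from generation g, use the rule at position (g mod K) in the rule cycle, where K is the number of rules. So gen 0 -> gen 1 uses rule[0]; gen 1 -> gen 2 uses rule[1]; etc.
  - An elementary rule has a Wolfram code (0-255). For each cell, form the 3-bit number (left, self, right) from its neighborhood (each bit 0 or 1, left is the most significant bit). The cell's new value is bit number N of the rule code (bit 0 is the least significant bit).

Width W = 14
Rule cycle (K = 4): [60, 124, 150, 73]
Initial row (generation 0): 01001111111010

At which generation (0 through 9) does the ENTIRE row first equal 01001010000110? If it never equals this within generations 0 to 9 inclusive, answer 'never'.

Answer: 8

Derivation:
Gen 0: 01001111111010
Gen 1 (rule 60): 01101000000111
Gen 2 (rule 124): 01111100000101
Gen 3 (rule 150): 10111010001101
Gen 4 (rule 73): 00101000101100
Gen 5 (rule 60): 00111100111010
Gen 6 (rule 124): 00100110101111
Gen 7 (rule 150): 01111000100110
Gen 8 (rule 73): 01001010000110
Gen 9 (rule 60): 01101111000101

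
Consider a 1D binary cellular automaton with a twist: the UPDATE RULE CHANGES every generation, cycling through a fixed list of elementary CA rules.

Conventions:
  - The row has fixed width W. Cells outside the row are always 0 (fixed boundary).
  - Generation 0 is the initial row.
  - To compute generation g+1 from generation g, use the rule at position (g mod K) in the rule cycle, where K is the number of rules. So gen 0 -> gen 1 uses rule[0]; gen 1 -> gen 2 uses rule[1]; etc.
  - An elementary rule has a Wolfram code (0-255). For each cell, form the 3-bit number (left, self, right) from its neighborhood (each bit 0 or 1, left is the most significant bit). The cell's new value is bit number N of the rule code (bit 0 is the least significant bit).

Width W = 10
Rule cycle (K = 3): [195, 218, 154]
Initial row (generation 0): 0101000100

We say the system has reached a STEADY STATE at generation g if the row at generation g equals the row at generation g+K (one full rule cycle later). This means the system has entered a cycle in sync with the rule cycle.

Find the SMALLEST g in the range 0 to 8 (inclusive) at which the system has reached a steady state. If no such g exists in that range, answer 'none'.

Answer: 5

Derivation:
Gen 0: 0101000100
Gen 1 (rule 195): 1000011001
Gen 2 (rule 218): 0100111110
Gen 3 (rule 154): 1011111101
Gen 4 (rule 195): 0001111100
Gen 5 (rule 218): 0011111110
Gen 6 (rule 154): 0111111101
Gen 7 (rule 195): 1011111100
Gen 8 (rule 218): 0011111110
Gen 9 (rule 154): 0111111101
Gen 10 (rule 195): 1011111100
Gen 11 (rule 218): 0011111110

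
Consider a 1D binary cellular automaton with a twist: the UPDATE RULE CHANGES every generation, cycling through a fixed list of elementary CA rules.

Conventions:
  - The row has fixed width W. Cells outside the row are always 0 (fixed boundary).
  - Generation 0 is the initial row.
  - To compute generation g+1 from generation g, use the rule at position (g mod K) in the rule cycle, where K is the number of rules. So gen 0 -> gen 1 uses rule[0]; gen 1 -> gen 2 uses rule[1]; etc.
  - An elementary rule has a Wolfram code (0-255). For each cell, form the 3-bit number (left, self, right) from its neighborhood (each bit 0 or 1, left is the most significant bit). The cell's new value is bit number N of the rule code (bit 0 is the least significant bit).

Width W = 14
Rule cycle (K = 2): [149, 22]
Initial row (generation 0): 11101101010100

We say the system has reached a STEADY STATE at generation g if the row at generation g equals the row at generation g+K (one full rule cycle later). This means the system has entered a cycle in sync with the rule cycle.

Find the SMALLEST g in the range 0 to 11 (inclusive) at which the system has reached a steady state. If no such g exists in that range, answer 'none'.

Gen 0: 11101101010100
Gen 1 (rule 149): 01000001010111
Gen 2 (rule 22): 11100011010000
Gen 3 (rule 149): 01011000011111
Gen 4 (rule 22): 11000100100000
Gen 5 (rule 149): 00110110111111
Gen 6 (rule 22): 01000000000000
Gen 7 (rule 149): 01111111111111
Gen 8 (rule 22): 10000000000000
Gen 9 (rule 149): 11111111111111
Gen 10 (rule 22): 00000000000000
Gen 11 (rule 149): 11111111111111
Gen 12 (rule 22): 00000000000000
Gen 13 (rule 149): 11111111111111

Answer: 9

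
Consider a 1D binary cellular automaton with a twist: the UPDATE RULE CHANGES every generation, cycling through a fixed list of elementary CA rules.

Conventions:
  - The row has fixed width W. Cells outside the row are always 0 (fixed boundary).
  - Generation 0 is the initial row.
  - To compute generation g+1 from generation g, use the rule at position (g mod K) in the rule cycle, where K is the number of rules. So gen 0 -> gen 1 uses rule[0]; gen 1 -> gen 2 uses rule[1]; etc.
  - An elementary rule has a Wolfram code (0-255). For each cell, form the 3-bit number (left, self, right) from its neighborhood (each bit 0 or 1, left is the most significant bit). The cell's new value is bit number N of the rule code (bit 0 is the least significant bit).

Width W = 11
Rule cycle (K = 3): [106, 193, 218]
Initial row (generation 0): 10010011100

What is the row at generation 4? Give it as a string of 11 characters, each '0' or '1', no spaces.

Answer: 10001010100

Derivation:
Gen 0: 10010011100
Gen 1 (rule 106): 00100110100
Gen 2 (rule 193): 10000010001
Gen 3 (rule 218): 01000101010
Gen 4 (rule 106): 10001010100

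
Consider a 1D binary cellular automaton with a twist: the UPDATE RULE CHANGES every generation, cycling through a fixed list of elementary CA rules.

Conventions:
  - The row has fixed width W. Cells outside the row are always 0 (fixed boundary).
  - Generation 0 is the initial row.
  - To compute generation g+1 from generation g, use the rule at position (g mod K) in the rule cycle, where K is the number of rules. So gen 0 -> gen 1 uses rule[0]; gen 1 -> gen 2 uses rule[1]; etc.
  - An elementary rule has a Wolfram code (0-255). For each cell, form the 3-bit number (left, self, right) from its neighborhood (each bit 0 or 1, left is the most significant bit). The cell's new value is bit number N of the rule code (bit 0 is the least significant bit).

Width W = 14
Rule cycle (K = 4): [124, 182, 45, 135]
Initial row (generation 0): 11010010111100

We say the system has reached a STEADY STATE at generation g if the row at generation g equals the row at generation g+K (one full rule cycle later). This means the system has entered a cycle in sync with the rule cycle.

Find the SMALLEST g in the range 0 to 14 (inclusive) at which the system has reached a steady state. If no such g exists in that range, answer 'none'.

Answer: none

Derivation:
Gen 0: 11010010111100
Gen 1 (rule 124): 11111011100110
Gen 2 (rule 182): 01110101011001
Gen 3 (rule 45): 01001111110001
Gen 4 (rule 135): 11010111100111
Gen 5 (rule 124): 11111100110101
Gen 6 (rule 182): 01111011001111
Gen 7 (rule 45): 01000110001000
Gen 8 (rule 135): 11011000111011
Gen 9 (rule 124): 11111100101111
Gen 10 (rule 182): 01111011110110
Gen 11 (rule 45): 01000110001100
Gen 12 (rule 135): 11011000110001
Gen 13 (rule 124): 11111100111001
Gen 14 (rule 182): 01111011010111
Gen 15 (rule 45): 01000110111100
Gen 16 (rule 135): 11011000011001
Gen 17 (rule 124): 11111100011101
Gen 18 (rule 182): 01111010101011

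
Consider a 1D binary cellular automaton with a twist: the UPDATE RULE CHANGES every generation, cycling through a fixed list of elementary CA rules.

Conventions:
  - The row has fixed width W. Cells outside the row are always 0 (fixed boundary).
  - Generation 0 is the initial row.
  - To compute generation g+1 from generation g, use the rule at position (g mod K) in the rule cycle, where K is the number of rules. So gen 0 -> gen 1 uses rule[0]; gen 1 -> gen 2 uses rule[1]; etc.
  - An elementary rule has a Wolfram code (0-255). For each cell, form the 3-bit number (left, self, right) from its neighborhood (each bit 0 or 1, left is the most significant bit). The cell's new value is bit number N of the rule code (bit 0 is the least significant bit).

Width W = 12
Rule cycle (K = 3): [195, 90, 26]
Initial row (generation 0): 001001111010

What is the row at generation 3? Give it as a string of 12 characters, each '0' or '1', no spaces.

Answer: 100011001010

Derivation:
Gen 0: 001001111010
Gen 1 (rule 195): 110010111000
Gen 2 (rule 90): 111100101100
Gen 3 (rule 26): 100011001010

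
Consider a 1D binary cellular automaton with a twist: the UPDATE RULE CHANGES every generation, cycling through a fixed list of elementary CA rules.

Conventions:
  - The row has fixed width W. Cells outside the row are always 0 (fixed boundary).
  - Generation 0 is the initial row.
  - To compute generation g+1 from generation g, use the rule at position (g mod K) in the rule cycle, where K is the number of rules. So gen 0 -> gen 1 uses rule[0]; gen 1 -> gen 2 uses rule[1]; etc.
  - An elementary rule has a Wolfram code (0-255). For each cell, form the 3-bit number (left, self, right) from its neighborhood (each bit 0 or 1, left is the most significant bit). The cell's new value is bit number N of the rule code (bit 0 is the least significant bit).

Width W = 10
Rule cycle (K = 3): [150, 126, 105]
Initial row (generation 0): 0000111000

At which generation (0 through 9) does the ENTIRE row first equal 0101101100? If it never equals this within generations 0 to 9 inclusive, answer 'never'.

Gen 0: 0000111000
Gen 1 (rule 150): 0001010100
Gen 2 (rule 126): 0011111110
Gen 3 (rule 105): 1010000010
Gen 4 (rule 150): 1011000111
Gen 5 (rule 126): 1111101101
Gen 6 (rule 105): 1000111110
Gen 7 (rule 150): 1101011101
Gen 8 (rule 126): 1111110111
Gen 9 (rule 105): 1000011101

Answer: never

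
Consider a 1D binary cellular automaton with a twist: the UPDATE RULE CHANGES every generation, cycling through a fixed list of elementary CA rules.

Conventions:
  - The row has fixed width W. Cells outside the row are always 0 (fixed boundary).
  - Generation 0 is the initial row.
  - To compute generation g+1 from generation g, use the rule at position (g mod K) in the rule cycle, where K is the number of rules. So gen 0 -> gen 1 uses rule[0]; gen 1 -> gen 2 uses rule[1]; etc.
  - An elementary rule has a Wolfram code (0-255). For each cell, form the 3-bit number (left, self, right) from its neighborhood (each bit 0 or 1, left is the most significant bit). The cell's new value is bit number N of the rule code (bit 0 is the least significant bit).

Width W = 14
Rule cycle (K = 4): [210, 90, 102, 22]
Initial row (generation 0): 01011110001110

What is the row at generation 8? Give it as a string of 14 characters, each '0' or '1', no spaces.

Answer: 10010001111110

Derivation:
Gen 0: 01011110001110
Gen 1 (rule 210): 10001111010111
Gen 2 (rule 90): 01011001000101
Gen 3 (rule 102): 11101011001111
Gen 4 (rule 22): 00001000110000
Gen 5 (rule 210): 00010101011000
Gen 6 (rule 90): 00100000011100
Gen 7 (rule 102): 01100000100100
Gen 8 (rule 22): 10010001111110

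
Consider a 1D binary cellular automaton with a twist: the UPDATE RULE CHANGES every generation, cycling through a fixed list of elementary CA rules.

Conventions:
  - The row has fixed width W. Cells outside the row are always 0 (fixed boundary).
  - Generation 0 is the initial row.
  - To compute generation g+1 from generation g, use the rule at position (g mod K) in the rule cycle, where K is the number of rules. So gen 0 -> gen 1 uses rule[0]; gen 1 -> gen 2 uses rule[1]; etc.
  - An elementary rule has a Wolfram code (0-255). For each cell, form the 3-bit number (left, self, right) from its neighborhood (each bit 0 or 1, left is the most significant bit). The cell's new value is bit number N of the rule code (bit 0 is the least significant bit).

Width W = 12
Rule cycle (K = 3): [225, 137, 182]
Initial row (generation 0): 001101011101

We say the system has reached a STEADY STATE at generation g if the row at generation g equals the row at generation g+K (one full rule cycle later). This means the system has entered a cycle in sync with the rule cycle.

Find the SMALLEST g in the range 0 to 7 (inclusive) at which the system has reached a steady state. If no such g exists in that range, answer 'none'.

Answer: none

Derivation:
Gen 0: 001101011101
Gen 1 (rule 225): 100110101110
Gen 2 (rule 137): 000100001100
Gen 3 (rule 182): 001110010010
Gen 4 (rule 225): 100110000000
Gen 5 (rule 137): 000100111111
Gen 6 (rule 182): 001111011110
Gen 7 (rule 225): 100111101110
Gen 8 (rule 137): 000111001100
Gen 9 (rule 182): 001010110010
Gen 10 (rule 225): 100101010000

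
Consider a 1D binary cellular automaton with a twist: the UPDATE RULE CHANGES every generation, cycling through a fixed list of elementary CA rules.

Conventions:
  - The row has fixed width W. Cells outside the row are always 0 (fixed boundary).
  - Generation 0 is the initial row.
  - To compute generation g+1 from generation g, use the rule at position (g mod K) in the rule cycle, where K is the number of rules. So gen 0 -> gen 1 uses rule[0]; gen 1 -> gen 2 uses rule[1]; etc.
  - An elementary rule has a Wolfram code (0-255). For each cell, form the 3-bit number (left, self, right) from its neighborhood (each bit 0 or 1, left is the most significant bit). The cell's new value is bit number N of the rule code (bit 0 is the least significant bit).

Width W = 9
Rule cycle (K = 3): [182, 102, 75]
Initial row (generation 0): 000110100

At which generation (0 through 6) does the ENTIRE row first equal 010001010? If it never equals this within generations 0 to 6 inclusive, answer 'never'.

Gen 0: 000110100
Gen 1 (rule 182): 001001110
Gen 2 (rule 102): 011010010
Gen 3 (rule 75): 111000100
Gen 4 (rule 182): 010101110
Gen 5 (rule 102): 111110010
Gen 6 (rule 75): 100010100

Answer: never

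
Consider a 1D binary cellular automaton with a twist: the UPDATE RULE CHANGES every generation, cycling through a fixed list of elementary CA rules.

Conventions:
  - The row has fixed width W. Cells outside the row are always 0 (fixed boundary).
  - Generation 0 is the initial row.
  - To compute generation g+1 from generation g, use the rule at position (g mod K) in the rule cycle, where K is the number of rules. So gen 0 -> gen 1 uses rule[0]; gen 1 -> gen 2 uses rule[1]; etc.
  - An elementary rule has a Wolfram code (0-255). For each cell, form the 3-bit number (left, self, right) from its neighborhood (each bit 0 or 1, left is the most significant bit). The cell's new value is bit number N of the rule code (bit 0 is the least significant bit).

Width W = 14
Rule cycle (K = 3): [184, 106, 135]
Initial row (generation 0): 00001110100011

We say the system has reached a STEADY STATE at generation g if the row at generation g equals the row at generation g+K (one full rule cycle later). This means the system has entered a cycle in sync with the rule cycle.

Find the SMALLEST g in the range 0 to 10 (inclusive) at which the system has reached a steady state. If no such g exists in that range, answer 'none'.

Answer: none

Derivation:
Gen 0: 00001110100011
Gen 1 (rule 184): 00001101010010
Gen 2 (rule 106): 00011110100100
Gen 3 (rule 135): 11101100101101
Gen 4 (rule 184): 11011010011010
Gen 5 (rule 106): 11111100111100
Gen 6 (rule 135): 01111001011001
Gen 7 (rule 184): 01110100110100
Gen 8 (rule 106): 11011001111000
Gen 9 (rule 135): 00000010110011
Gen 10 (rule 184): 00000001101010
Gen 11 (rule 106): 00000011110100
Gen 12 (rule 135): 11111101100101
Gen 13 (rule 184): 11111011010010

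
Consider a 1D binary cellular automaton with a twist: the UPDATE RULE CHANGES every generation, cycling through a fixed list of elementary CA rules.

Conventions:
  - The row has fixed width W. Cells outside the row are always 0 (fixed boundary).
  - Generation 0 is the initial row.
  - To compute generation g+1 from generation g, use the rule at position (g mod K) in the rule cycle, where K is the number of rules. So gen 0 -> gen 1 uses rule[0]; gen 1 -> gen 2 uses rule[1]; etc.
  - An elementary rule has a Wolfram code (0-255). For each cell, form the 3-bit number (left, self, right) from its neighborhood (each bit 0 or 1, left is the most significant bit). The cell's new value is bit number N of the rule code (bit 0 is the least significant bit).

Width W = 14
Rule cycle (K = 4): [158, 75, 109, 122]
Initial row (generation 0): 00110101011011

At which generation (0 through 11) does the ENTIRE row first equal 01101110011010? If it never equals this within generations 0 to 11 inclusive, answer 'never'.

Answer: 4

Derivation:
Gen 0: 00110101011011
Gen 1 (rule 158): 01100101010010
Gen 2 (rule 75): 11101000000100
Gen 3 (rule 109): 10111011110101
Gen 4 (rule 122): 01101110011010
Gen 5 (rule 158): 11001101110011
Gen 6 (rule 75): 11011101010111
Gen 7 (rule 109): 11110111111101
Gen 8 (rule 122): 10011100000110
Gen 9 (rule 158): 11111010001101
Gen 10 (rule 75): 10001000111100
Gen 11 (rule 109): 10101010100101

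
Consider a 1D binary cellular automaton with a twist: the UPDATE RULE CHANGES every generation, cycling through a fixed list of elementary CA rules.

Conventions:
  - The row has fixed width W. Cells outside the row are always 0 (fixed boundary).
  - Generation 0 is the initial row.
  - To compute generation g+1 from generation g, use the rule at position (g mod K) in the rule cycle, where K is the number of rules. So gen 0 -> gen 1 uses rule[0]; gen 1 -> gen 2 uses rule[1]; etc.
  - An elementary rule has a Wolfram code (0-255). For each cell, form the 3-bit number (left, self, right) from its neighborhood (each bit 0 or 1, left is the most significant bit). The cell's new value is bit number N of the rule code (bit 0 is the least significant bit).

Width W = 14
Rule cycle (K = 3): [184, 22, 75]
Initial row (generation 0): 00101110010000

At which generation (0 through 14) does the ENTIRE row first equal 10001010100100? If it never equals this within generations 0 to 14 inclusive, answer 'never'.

Answer: never

Derivation:
Gen 0: 00101110010000
Gen 1 (rule 184): 00011101001000
Gen 2 (rule 22): 00100001111100
Gen 3 (rule 75): 11001111000101
Gen 4 (rule 184): 10101110100010
Gen 5 (rule 22): 10100000110111
Gen 6 (rule 75): 00001111110101
Gen 7 (rule 184): 00001111101010
Gen 8 (rule 22): 00010000001011
Gen 9 (rule 75): 11100111110011
Gen 10 (rule 184): 11010111101010
Gen 11 (rule 22): 00010000001011
Gen 12 (rule 75): 11100111110011
Gen 13 (rule 184): 11010111101010
Gen 14 (rule 22): 00010000001011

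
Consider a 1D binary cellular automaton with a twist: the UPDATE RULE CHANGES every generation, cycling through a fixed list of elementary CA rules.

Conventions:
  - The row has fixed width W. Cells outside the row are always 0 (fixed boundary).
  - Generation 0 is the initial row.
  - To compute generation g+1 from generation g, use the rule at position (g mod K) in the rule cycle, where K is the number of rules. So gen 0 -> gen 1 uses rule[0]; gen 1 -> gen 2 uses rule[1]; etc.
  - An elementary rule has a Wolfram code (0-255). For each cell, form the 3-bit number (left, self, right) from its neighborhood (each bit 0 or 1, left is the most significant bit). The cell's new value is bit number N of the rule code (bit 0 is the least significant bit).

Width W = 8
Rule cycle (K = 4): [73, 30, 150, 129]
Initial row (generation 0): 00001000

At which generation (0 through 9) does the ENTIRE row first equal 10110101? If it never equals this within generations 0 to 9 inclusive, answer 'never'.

Answer: never

Derivation:
Gen 0: 00001000
Gen 1 (rule 73): 11100011
Gen 2 (rule 30): 10010110
Gen 3 (rule 150): 11110001
Gen 4 (rule 129): 01100100
Gen 5 (rule 73): 01100001
Gen 6 (rule 30): 11010011
Gen 7 (rule 150): 00011100
Gen 8 (rule 129): 11001001
Gen 9 (rule 73): 11000000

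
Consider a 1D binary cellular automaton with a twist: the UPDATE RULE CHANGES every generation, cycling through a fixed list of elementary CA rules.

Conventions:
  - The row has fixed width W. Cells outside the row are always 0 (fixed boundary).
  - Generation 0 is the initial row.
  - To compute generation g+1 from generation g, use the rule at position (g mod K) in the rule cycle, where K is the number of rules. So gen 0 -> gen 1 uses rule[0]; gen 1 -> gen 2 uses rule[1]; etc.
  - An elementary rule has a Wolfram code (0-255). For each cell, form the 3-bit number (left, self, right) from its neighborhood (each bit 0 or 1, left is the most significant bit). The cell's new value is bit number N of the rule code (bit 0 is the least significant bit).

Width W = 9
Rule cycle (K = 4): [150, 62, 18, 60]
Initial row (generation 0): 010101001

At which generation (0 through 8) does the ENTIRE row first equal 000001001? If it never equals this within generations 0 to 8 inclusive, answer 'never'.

Gen 0: 010101001
Gen 1 (rule 150): 110101111
Gen 2 (rule 62): 101111000
Gen 3 (rule 18): 000000100
Gen 4 (rule 60): 000000110
Gen 5 (rule 150): 000001001
Gen 6 (rule 62): 000011111
Gen 7 (rule 18): 000100000
Gen 8 (rule 60): 000110000

Answer: 5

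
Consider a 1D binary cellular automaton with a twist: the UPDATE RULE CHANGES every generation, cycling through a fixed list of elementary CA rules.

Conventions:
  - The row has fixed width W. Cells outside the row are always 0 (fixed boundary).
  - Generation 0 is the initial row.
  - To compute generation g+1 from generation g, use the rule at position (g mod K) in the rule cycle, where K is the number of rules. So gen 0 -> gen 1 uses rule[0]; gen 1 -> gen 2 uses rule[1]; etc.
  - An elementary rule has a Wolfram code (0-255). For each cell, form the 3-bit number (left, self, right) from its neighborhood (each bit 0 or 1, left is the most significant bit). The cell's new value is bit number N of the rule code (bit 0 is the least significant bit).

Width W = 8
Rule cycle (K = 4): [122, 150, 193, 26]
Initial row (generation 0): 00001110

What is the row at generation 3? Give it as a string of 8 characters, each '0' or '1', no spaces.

Answer: 10001111

Derivation:
Gen 0: 00001110
Gen 1 (rule 122): 00011011
Gen 2 (rule 150): 00100000
Gen 3 (rule 193): 10001111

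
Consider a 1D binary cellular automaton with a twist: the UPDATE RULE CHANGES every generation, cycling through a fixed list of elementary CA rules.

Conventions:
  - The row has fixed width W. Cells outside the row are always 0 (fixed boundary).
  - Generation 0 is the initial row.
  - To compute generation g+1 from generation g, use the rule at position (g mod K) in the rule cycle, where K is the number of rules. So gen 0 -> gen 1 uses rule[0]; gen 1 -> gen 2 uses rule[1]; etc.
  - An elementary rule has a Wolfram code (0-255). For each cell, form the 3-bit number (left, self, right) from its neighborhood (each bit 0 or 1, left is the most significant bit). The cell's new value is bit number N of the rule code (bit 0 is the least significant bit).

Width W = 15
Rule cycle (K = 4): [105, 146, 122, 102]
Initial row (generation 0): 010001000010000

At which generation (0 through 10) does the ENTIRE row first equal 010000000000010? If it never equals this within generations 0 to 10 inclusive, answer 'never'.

Gen 0: 010001000010000
Gen 1 (rule 105): 000100011000111
Gen 2 (rule 146): 001010100101010
Gen 3 (rule 122): 010101011010101
Gen 4 (rule 102): 111111101111111
Gen 5 (rule 105): 100000111000001
Gen 6 (rule 146): 010001010100010
Gen 7 (rule 122): 101010101010101
Gen 8 (rule 102): 111111111111111
Gen 9 (rule 105): 100000000000001
Gen 10 (rule 146): 010000000000010

Answer: 10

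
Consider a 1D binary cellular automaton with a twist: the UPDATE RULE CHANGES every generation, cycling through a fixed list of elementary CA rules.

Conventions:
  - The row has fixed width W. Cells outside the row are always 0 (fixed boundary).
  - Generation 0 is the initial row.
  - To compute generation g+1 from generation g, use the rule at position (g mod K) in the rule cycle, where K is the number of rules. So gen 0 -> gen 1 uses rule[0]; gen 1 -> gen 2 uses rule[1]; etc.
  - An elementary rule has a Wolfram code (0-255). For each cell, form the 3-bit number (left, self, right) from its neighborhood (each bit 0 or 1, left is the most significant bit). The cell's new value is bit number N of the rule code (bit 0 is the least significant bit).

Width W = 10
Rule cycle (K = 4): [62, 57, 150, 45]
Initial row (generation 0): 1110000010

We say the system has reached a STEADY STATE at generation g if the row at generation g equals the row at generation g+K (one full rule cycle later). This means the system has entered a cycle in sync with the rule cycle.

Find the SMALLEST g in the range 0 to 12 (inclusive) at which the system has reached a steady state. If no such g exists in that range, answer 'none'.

Answer: 8

Derivation:
Gen 0: 1110000010
Gen 1 (rule 62): 1001000111
Gen 2 (rule 57): 0100110100
Gen 3 (rule 150): 1111000110
Gen 4 (rule 45): 1000010100
Gen 5 (rule 62): 1100111110
Gen 6 (rule 57): 1010100001
Gen 7 (rule 150): 1010110011
Gen 8 (rule 45): 1111100010
Gen 9 (rule 62): 1000010111
Gen 10 (rule 57): 0111001100
Gen 11 (rule 150): 1010110010
Gen 12 (rule 45): 1111100010
Gen 13 (rule 62): 1000010111
Gen 14 (rule 57): 0111001100
Gen 15 (rule 150): 1010110010
Gen 16 (rule 45): 1111100010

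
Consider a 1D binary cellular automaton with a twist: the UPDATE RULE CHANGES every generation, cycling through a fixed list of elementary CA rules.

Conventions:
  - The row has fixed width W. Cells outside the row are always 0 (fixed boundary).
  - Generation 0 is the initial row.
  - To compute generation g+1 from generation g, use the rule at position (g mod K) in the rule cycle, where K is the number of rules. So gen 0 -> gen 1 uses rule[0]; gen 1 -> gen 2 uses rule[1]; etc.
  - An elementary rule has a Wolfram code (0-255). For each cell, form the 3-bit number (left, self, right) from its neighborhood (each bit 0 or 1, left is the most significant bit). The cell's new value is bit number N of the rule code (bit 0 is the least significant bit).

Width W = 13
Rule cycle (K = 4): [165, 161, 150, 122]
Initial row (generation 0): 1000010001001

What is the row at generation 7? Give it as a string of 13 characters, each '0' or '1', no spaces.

Answer: 1111111110000

Derivation:
Gen 0: 1000010001001
Gen 1 (rule 165): 1011010101001
Gen 2 (rule 161): 0100101010000
Gen 3 (rule 150): 1111101011000
Gen 4 (rule 122): 1000110111100
Gen 5 (rule 165): 1010001011001
Gen 6 (rule 161): 0100100100000
Gen 7 (rule 150): 1111111110000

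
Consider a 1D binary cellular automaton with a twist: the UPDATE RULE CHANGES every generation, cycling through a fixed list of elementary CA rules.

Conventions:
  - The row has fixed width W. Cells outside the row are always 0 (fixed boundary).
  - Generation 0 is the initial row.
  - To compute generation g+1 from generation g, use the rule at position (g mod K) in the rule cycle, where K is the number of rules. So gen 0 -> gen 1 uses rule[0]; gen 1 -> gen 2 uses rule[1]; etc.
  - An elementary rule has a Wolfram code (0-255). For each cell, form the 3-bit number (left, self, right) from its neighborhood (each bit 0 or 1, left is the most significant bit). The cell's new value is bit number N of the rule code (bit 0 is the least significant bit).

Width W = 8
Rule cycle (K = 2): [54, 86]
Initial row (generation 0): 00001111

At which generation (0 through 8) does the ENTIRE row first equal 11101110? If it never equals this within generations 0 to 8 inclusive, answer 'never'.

Answer: 4

Derivation:
Gen 0: 00001111
Gen 1 (rule 54): 00010000
Gen 2 (rule 86): 00111000
Gen 3 (rule 54): 01000100
Gen 4 (rule 86): 11101110
Gen 5 (rule 54): 00010001
Gen 6 (rule 86): 00111011
Gen 7 (rule 54): 01000100
Gen 8 (rule 86): 11101110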